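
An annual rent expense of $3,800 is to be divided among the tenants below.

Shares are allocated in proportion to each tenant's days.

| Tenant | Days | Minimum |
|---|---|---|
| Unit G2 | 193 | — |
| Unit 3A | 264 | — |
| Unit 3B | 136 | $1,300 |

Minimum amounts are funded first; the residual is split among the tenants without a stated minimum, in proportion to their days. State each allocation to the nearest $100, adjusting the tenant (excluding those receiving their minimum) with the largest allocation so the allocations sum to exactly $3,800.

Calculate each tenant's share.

Minimums first: Unit 3B $1,300. Residual $2,500.
Residual split over remaining days 457: Unit G2 1,055.80 → $1,100; Unit 3A 1,444.20 → $1,400.

Unit G2: $1,100 · Unit 3A: $1,400 · Unit 3B: $1,300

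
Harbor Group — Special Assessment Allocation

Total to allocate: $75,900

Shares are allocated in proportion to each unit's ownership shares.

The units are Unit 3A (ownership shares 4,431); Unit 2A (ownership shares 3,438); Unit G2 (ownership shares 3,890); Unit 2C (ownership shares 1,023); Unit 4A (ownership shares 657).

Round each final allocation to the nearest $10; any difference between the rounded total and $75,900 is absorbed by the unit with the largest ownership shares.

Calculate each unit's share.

Total ownership shares = 4,431 + 3,438 + 3,890 + 1,023 + 657 = 13,439.
Pro-rata amounts: Unit 3A 25,025.14; Unit 2A 19,416.94; Unit G2 21,969.72; Unit 2C 5,777.64; Unit 4A 3,710.57.
At nearest $10: Unit 3A $25,030; Unit 2A $19,420; Unit G2 $21,970; Unit 2C $5,780; Unit 4A $3,710. Sum = $75,910.
Difference $75,900 − $75,910 = −$10 applied to largest ownership shares (Unit 3A): Unit 3A becomes $25,020.

Unit 3A: $25,020 · Unit 2A: $19,420 · Unit G2: $21,970 · Unit 2C: $5,780 · Unit 4A: $3,710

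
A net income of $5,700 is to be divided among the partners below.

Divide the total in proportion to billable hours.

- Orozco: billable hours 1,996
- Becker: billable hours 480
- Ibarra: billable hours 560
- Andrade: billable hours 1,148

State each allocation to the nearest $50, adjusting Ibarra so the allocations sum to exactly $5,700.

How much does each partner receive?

Billable hours total: 4,184.
Unrounded shares: Orozco 1,996/4,184 × $5,700 = 2,719.22; Becker 480/4,184 × $5,700 = 653.92; Ibarra 560/4,184 × $5,700 = 762.91; Andrade 1,148/4,184 × $5,700 = 1,563.96.
At nearest $50: Orozco $2,700; Becker $650; Ibarra $750; Andrade $1,550. Sum = $5,650.
Difference $5,700 − $5,650 = +$50 applied to Ibarra: Ibarra becomes $800.

Orozco: $2,700 | Becker: $650 | Ibarra: $800 | Andrade: $1,550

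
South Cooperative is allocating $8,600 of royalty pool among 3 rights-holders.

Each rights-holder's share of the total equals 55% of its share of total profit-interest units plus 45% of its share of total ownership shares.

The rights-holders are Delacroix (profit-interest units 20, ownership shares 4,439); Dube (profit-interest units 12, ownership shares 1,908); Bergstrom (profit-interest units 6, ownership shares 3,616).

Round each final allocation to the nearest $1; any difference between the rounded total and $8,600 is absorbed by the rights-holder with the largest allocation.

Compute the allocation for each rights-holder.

Delacroix: $4,214 · Dube: $2,235 · Bergstrom: $2,151

Totals — profit-interest units 38, ownership shares 9,963.
Blended shares (55% profit-interest units + 45% ownership shares): Delacroix 0.4900; Dube 0.2599; Bergstrom 0.2502.
Unrounded shares: Delacroix 4,213.75; Dube 2,234.82; Bergstrom 2,151.43.
Rounded to nearest $1: Delacroix $4,214; Dube $2,235; Bergstrom $2,151. Sum = $8,600.
Sum already equals the total — no adjustment.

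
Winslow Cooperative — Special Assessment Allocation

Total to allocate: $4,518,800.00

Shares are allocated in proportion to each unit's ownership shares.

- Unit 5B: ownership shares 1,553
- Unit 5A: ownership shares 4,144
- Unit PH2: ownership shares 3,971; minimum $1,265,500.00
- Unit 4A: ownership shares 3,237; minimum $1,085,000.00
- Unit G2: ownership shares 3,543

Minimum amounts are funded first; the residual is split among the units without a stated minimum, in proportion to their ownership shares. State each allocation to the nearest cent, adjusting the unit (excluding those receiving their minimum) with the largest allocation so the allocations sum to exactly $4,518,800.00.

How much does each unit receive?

Guaranteed amounts: Unit PH2 $1,265,500.00; Unit 4A $1,085,000.00. Balance $2,168,300.00.
Balance split over remaining ownership shares 9,240: Unit 5B 364,433.9719 → $364,433.97; Unit 5A 972,449.6970 → $972,449.70; Unit G2 831,416.3312 → $831,416.33.

Unit 5B: $364,433.97 · Unit 5A: $972,449.70 · Unit PH2: $1,265,500.00 · Unit 4A: $1,085,000.00 · Unit G2: $831,416.33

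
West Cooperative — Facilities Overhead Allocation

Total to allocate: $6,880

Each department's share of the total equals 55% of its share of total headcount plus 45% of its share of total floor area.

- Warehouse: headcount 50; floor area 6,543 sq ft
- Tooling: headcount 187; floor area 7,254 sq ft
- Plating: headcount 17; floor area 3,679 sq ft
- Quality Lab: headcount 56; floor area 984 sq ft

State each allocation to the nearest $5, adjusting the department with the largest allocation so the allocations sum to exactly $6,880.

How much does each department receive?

Headcount total 310; floor area total 18,460.
Combined weights (55% headcount + 45% floor area): Warehouse 0.2482; Tooling 0.5086; Plating 0.1198; Quality Lab 0.1233.
Raw shares: Warehouse 1,707.68; Tooling 3,499.20; Plating 824.53; Quality Lab 848.59.
At nearest $5: Warehouse $1,710; Tooling $3,500; Plating $825; Quality Lab $850. Sum = $6,885.
Difference $6,880 − $6,885 = −$5 applied to largest allocation (Tooling): Tooling becomes $3,495.

Warehouse: $1,710 · Tooling: $3,495 · Plating: $825 · Quality Lab: $850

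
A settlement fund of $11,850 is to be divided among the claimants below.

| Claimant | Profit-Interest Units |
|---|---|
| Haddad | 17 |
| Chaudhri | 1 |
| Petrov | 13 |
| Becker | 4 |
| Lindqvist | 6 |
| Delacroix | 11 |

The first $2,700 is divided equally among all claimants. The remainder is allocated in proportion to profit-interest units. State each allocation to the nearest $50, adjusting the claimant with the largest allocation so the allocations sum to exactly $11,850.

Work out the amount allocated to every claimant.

$2,700 shared equally gives $450 per claimant.
Remainder $9,150 by profit-interest units (total 52): Haddad 2,991.35 → $3,000; Chaudhri 175.96 → $200; Petrov 2,287.50 → $2,300; Becker 703.85 → $700; Lindqvist 1,055.77 → $1,050; Delacroix 1,935.58 → $1,950.
Rounding difference −$50 on remainder applied to Haddad.
Totals: Haddad $450 + $2,950 = $3,400; Chaudhri $450 + $200 = $650; Petrov $450 + $2,300 = $2,750; Becker $450 + $700 = $1,150; Lindqvist $450 + $1,050 = $1,500; Delacroix $450 + $1,950 = $2,400.

Haddad: $3,400; Chaudhri: $650; Petrov: $2,750; Becker: $1,150; Lindqvist: $1,500; Delacroix: $2,400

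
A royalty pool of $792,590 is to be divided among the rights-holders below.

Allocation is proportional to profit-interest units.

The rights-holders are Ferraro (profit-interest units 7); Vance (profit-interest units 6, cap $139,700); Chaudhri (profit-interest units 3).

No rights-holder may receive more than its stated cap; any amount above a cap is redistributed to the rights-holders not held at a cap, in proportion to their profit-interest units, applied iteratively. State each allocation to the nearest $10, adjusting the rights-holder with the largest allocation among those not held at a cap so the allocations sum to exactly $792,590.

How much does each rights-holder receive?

Sum of profit-interest units: 16.
Unconstrained shares: Ferraro 346,758.12; Vance 297,221.25; Chaudhri 148,610.62.
Cap binds for Vance ($139,700); balance $652,890 reallocated over remaining profit-interest units 10.
Remaining shares: Ferraro 457,023.00 → $457,020; Chaudhri 195,867.00 → $195,870.

Ferraro: $457,020; Vance: $139,700; Chaudhri: $195,870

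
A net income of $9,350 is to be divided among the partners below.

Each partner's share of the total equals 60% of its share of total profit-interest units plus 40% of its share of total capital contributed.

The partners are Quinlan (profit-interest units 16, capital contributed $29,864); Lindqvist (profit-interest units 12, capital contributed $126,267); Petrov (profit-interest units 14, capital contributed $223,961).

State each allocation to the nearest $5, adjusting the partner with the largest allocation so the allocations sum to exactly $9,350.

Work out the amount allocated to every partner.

Totals — profit-interest units 42, capital contributed 380,092.
Composite weights (60% profit-interest units + 40% capital contributed): Quinlan 0.2600; Lindqvist 0.3043; Petrov 0.4357.
Proportional shares: Quinlan 2,431.00; Lindqvist 2,845.29; Petrov 4,073.71.
Rounded to nearest $5: Quinlan $2,430; Lindqvist $2,845; Petrov $4,075. Sum = $9,350.
Sum already equals the total — no adjustment.

Quinlan: $2,430 · Lindqvist: $2,845 · Petrov: $4,075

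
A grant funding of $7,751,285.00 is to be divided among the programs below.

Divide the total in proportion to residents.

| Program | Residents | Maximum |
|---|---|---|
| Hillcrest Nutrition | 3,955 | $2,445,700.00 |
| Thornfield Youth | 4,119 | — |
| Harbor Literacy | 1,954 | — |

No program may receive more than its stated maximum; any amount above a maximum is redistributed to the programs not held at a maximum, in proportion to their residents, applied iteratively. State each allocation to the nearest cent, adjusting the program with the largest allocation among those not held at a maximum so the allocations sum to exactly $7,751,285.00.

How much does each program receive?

Residents total: 10,028.
Pro-rata shares before constraints: Hillcrest Nutrition 3,057,073.4119; Thornfield Youth 3,183,839.5408; Harbor Literacy 1,510,372.0473.
Held at cap: Hillcrest Nutrition ($2,445,700.00); remaining pool $5,305,585.00 reallocated over remaining residents 6,073.
Shares after redistribution: Thornfield Youth 3,598,502.3242 → $3,598,502.32; Harbor Literacy 1,707,082.6758 → $1,707,082.68.

Hillcrest Nutrition: $2,445,700.00 | Thornfield Youth: $3,598,502.32 | Harbor Literacy: $1,707,082.68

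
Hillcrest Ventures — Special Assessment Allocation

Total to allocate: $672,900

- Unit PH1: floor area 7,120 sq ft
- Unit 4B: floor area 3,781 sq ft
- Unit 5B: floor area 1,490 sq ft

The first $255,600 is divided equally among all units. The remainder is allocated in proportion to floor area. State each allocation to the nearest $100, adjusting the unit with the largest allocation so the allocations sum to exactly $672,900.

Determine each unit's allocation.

First tranche $255,600 split equally: $85,200 each.
Remainder $417,300 by floor area (total 12,391): Unit PH1 239,785.01 → $239,800; Unit 4B 127,335.27 → $127,300; Unit 5B 50,179.73 → $50,200.
Totals: Unit PH1 $85,200 + $239,800 = $325,000; Unit 4B $85,200 + $127,300 = $212,500; Unit 5B $85,200 + $50,200 = $135,400.

Unit PH1: $325,000 · Unit 4B: $212,500 · Unit 5B: $135,400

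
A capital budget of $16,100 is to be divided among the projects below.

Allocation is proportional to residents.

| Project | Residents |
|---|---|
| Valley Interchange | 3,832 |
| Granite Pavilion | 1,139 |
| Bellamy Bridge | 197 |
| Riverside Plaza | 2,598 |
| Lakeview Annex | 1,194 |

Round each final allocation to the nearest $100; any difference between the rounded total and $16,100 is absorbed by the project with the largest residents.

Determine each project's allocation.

Valley Interchange: $6,900 · Granite Pavilion: $2,000 · Bellamy Bridge: $400 · Riverside Plaza: $4,700 · Lakeview Annex: $2,100

Residents total: 3,832 + 1,139 + 197 + 2,598 + 1,194 = 8,960.
Proportional shares: Valley Interchange 6,885.62; Granite Pavilion 2,046.64; Bellamy Bridge 353.98; Riverside Plaza 4,668.28; Lakeview Annex 2,145.47.
After rounding ($100): Valley Interchange $6,900; Granite Pavilion $2,000; Bellamy Bridge $400; Riverside Plaza $4,700; Lakeview Annex $2,100. Sum = $16,100.
Rounded total matches; no reconciliation needed.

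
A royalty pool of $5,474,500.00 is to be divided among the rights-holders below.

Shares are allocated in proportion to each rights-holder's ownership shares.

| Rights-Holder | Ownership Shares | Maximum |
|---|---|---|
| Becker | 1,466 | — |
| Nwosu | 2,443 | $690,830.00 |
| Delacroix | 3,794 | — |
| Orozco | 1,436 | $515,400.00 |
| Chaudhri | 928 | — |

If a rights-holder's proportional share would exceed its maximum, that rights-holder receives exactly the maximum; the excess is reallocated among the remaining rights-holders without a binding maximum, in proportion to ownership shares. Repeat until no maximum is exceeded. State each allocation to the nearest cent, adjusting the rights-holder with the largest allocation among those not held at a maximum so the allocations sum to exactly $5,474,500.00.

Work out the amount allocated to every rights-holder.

Combined ownership shares = 10,067.
Proportional shares (ignoring caps): Becker 797,220.3238; Nwosu 1,328,519.2709; Delacroix 2,063,201.8476; Orozco 780,906.1289; Chaudhri 504,652.4287.
Capped: Nwosu ($690,830.00), Orozco ($515,400.00); balance $4,268,270.00 reallocated over remaining ownership shares 6,188.
Redistributed shares: Becker 1,011,196.4803 → $1,011,196.48; Delacroix 2,616,970.9729 → $2,616,970.97; Chaudhri 640,102.5469 → $640,102.55.

Becker: $1,011,196.48; Nwosu: $690,830.00; Delacroix: $2,616,970.97; Orozco: $515,400.00; Chaudhri: $640,102.55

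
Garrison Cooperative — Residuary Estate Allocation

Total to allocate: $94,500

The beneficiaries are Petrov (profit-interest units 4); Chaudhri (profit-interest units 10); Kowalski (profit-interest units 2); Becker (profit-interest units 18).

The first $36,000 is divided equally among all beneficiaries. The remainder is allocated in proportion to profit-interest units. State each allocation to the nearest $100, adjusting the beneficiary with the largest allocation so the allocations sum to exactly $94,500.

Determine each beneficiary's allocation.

Petrov: $15,900 · Chaudhri: $26,200 · Kowalski: $12,400 · Becker: $40,000

First tranche $36,000 split equally: $9,000 each.
Remainder $58,500 by profit-interest units (total 34): Petrov 6,882.35 → $6,900; Chaudhri 17,205.88 → $17,200; Kowalski 3,441.18 → $3,400; Becker 30,970.59 → $31,000.
Totals: Petrov $9,000 + $6,900 = $15,900; Chaudhri $9,000 + $17,200 = $26,200; Kowalski $9,000 + $3,400 = $12,400; Becker $9,000 + $31,000 = $40,000.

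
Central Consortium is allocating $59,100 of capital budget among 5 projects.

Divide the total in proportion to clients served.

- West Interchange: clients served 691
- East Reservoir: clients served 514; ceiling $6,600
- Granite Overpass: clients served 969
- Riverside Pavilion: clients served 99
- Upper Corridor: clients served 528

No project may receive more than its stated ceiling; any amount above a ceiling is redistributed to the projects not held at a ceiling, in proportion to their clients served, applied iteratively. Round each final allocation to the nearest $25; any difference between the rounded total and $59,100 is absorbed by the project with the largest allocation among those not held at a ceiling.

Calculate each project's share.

West Interchange: $15,850 | East Reservoir: $6,600 | Granite Overpass: $22,250 | Riverside Pavilion: $2,275 | Upper Corridor: $12,125

Sum of clients served: 2,801.
Unconstrained shares: West Interchange 14,579.83; East Reservoir 10,845.20; Granite Overpass 20,445.52; Riverside Pavilion 2,088.86; Upper Corridor 11,140.59.
Cap binds for East Reservoir ($6,600); residual $52,500 reallocated over remaining clients served 2,287.
Remaining shares: West Interchange 15,862.48 → $15,850; Granite Overpass 22,244.21 → $22,250; Riverside Pavilion 2,272.63 → $2,275; Upper Corridor 12,120.68 → $12,125.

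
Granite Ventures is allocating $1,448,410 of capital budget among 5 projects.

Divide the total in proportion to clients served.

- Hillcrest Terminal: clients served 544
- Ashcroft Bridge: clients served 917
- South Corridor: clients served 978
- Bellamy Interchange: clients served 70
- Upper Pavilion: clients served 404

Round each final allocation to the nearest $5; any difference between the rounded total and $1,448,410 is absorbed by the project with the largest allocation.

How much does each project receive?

Clients served total: 2,913.
Proportional shares: Hillcrest Terminal 544/2,913 × $1,448,410 = 270,489.20; Ashcroft Bridge 917/2,913 × $1,448,410 = 455,953.30; South Corridor 978/2,913 × $1,448,410 = 486,283.89; Bellamy Interchange 70/2,913 × $1,448,410 = 34,805.60; Upper Pavilion 404/2,913 × $1,448,410 = 200,878.01.
Rounded to nearest $5: Hillcrest Terminal $270,490; Ashcroft Bridge $455,955; South Corridor $486,285; Bellamy Interchange $34,805; Upper Pavilion $200,880. Sum = $1,448,415.
Difference $1,448,410 − $1,448,415 = −$5 applied to largest allocation (South Corridor): South Corridor becomes $486,280.

Hillcrest Terminal: $270,490; Ashcroft Bridge: $455,955; South Corridor: $486,280; Bellamy Interchange: $34,805; Upper Pavilion: $200,880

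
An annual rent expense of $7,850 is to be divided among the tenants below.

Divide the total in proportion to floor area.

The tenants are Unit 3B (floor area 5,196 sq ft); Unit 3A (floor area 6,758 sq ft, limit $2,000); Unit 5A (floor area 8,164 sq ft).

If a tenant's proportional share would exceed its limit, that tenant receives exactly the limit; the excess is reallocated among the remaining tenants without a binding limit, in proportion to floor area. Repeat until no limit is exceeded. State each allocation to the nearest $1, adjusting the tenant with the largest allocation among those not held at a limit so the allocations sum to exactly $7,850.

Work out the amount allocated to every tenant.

Sum of floor area: 20,118.
Unconstrained shares: Unit 3B 2,027.47; Unit 3A 2,636.96; Unit 5A 3,185.58.
Capped: Unit 3A ($2,000); balance $5,850 reallocated over remaining floor area 13,360.
Remaining shares: Unit 3B 2,275.19 → $2,275; Unit 5A 3,574.81 → $3,575.

Unit 3B: $2,275; Unit 3A: $2,000; Unit 5A: $3,575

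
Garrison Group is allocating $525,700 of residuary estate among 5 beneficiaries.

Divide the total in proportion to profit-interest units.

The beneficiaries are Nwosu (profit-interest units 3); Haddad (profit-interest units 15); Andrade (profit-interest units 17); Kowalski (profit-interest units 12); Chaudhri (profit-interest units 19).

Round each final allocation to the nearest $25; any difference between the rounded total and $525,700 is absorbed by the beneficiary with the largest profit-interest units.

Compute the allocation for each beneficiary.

Total profit-interest units = 3 + 15 + 17 + 12 + 19 = 66.
Raw shares: Nwosu 23,895.45; Haddad 119,477.27; Andrade 135,407.58; Kowalski 95,581.82; Chaudhri 151,337.88.
At nearest $25: Nwosu $23,900; Haddad $119,475; Andrade $135,400; Kowalski $95,575; Chaudhri $151,350. Sum = $525,700.
No rounding difference to absorb.

Nwosu: $23,900 · Haddad: $119,475 · Andrade: $135,400 · Kowalski: $95,575 · Chaudhri: $151,350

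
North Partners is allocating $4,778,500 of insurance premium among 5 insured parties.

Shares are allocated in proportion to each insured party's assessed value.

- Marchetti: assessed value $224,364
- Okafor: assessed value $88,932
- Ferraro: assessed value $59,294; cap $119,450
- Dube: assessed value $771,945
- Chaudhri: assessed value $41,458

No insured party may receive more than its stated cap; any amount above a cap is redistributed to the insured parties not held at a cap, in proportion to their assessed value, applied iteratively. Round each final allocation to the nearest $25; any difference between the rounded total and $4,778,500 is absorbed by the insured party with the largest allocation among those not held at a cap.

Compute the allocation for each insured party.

Marchetti: $927,775; Okafor: $367,750; Ferraro: $119,450; Dube: $3,192,100; Chaudhri: $171,425

Assessed value total: 1,185,993.
Pro-rata shares before constraints: Marchetti 903,987.94; Okafor 358,317.09; Ferraro 238,902.24; Dube 3,110,253.76; Chaudhri 167,038.97.
Held at cap: Ferraro ($119,450); balance $4,659,050 reallocated over remaining assessed value 1,126,699.
Redistributed shares: Marchetti 927,774.94 → $927,775; Okafor 367,745.63 → $367,750; Dube 3,192,095.10 → $3,192,100; Chaudhri 171,434.34 → $171,425.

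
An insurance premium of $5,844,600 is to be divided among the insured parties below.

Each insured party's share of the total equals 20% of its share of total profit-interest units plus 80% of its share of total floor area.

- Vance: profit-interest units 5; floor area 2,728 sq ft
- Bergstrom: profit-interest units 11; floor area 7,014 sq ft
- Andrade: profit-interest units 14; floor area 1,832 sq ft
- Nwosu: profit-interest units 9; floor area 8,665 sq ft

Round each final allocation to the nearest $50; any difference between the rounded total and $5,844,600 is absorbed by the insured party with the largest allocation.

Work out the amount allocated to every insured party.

Totals — profit-interest units 39, floor area 20,239.
Combined weights (20% profit-interest units + 80% floor area): Vance 0.1335; Bergstrom 0.3337; Andrade 0.1442; Nwosu 0.3887.
Raw shares: Vance 780,093.02; Bergstrom 1,950,092.61; Andrade 842,846.94; Nwosu 2,271,567.42.
After rounding ($50): Vance $780,100; Bergstrom $1,950,100; Andrade $842,850; Nwosu $2,271,550. Sum = $5,844,600.
Sum already equals the total — no adjustment.

Vance: $780,100 · Bergstrom: $1,950,100 · Andrade: $842,850 · Nwosu: $2,271,550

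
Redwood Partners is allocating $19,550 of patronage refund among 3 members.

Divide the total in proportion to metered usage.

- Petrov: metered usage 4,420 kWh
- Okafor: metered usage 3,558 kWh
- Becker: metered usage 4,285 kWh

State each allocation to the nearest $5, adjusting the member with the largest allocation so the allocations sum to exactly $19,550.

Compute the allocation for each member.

Combined metered usage = 12,263.
Proportional shares: Petrov 4,420/12,263 × $19,550 = 7,046.48; Okafor 3,558/12,263 × $19,550 = 5,672.26; Becker 4,285/12,263 × $19,550 = 6,831.26.
After rounding ($5): Petrov $7,045; Okafor $5,670; Becker $6,830. Sum = $19,545.
Difference $19,550 − $19,545 = +$5 applied to largest allocation (Petrov): Petrov becomes $7,050.

Petrov: $7,050 · Okafor: $5,670 · Becker: $6,830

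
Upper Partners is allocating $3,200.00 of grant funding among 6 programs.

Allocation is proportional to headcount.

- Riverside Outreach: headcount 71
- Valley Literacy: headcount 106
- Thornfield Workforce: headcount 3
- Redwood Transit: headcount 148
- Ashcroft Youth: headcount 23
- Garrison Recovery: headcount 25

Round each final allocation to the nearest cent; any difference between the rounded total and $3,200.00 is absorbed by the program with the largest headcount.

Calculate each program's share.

Headcount total: 71 + 106 + 3 + 148 + 23 + 25 = 376.
Raw shares: Riverside Outreach 604.2553; Valley Literacy 902.1277; Thornfield Workforce 25.5319; Redwood Transit 1,259.5745; Ashcroft Youth 195.7447; Garrison Recovery 212.7660.
Rounded to nearest cent: Riverside Outreach $604.26; Valley Literacy $902.13; Thornfield Workforce $25.53; Redwood Transit $1,259.57; Ashcroft Youth $195.74; Garrison Recovery $212.77. Sum = $3,200.00.
Rounded total matches; no reconciliation needed.

Riverside Outreach: $604.26 · Valley Literacy: $902.13 · Thornfield Workforce: $25.53 · Redwood Transit: $1,259.57 · Ashcroft Youth: $195.74 · Garrison Recovery: $212.77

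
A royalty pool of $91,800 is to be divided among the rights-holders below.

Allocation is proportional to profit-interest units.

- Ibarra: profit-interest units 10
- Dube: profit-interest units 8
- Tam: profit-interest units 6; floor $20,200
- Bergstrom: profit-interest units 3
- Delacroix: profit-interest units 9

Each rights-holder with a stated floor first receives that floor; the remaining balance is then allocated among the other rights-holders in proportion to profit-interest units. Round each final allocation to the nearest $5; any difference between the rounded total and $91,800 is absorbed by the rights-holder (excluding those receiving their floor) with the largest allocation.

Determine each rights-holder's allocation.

Ibarra: $23,865 · Dube: $19,095 · Tam: $20,200 · Bergstrom: $7,160 · Delacroix: $21,480

Fund the minimums — Tam $20,200. Remaining pool $71,600.
Remaining pool split over remaining profit-interest units 30: Ibarra 23,866.67 → $23,865; Dube 19,093.33 → $19,095; Bergstrom 7,160.00 → $7,160; Delacroix 21,480.00 → $21,480.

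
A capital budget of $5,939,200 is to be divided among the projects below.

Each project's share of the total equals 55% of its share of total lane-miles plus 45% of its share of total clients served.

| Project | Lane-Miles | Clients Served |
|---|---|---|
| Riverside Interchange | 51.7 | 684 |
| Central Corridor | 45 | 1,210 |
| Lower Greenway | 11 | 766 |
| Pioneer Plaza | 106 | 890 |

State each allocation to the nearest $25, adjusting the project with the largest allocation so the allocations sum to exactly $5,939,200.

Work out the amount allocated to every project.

Riverside Interchange: $1,305,225 | Central Corridor: $1,598,825 | Lower Greenway: $744,825 | Pioneer Plaza: $2,290,325

Lane-miles total 213.7; clients served total 3,550.
Combined weights (55% lane-miles + 45% clients served): Riverside Interchange 0.2198; Central Corridor 0.2692; Lower Greenway 0.1254; Pioneer Plaza 0.3856.
Unrounded shares: Riverside Interchange 1,305,225.86; Central Corridor 1,598,813.91; Lower Greenway 744,830.96; Pioneer Plaza 2,290,329.27.
At nearest $25: Riverside Interchange $1,305,225; Central Corridor $1,598,825; Lower Greenway $744,825; Pioneer Plaza $2,290,325. Sum = $5,939,200.
Sum already equals the total — no adjustment.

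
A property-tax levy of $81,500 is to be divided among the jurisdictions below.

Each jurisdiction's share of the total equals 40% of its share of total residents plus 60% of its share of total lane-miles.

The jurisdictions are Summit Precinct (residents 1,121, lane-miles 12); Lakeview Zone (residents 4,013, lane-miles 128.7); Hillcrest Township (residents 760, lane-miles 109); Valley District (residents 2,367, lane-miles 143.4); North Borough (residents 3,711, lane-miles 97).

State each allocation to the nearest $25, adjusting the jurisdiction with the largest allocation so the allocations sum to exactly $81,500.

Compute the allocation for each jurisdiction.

Residents total 11,972; lane-miles total 490.1.
Combined weights (40% residents + 60% lane-miles): Summit Precinct 0.0521; Lakeview Zone 0.2916; Hillcrest Township 0.1588; Valley District 0.2546; North Borough 0.2427.
Raw shares: Summit Precinct 4,249.81; Lakeview Zone 23,768.59; Hillcrest Township 12,945.03; Valley District 20,753.20; North Borough 19,783.36.
Rounded to nearest $25: Summit Precinct $4,250; Lakeview Zone $23,775; Hillcrest Township $12,950; Valley District $20,750; North Borough $19,775. Sum = $81,500.
Rounded total matches; no reconciliation needed.

Summit Precinct: $4,250 · Lakeview Zone: $23,775 · Hillcrest Township: $12,950 · Valley District: $20,750 · North Borough: $19,775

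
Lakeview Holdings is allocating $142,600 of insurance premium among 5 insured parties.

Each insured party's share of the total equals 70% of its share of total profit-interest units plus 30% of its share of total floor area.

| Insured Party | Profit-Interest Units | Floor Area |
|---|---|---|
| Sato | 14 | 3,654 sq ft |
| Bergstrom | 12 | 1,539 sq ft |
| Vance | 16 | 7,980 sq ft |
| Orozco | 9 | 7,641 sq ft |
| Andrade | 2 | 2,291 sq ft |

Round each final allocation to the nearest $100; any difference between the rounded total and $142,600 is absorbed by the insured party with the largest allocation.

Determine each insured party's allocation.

Profit-interest units total 53; floor area total 23,105.
Combined weights (70% profit-interest units + 30% floor area): Sato 0.2323; Bergstrom 0.1785; Vance 0.3149; Orozco 0.2181; Andrade 0.0562.
Proportional shares: Sato 33,133.10; Bergstrom 25,450.29; Vance 44,909.69; Orozco 31,098.24; Andrade 8,008.69.
After rounding ($100): Sato $33,100; Bergstrom $25,500; Vance $44,900; Orozco $31,100; Andrade $8,000. Sum = $142,600.
Sum already equals the total — no adjustment.

Sato: $33,100; Bergstrom: $25,500; Vance: $44,900; Orozco: $31,100; Andrade: $8,000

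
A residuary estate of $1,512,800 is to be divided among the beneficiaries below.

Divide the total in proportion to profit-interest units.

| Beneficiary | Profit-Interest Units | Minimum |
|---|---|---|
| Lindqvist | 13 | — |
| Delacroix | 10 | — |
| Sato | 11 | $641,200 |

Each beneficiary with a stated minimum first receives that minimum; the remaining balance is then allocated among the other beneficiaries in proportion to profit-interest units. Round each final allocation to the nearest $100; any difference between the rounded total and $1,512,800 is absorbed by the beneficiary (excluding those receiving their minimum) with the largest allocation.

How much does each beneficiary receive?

Lindqvist: $492,600 | Delacroix: $379,000 | Sato: $641,200

Fund the minimums — Sato $641,200. Balance $871,600.
Balance split over remaining profit-interest units 23: Lindqvist 492,643.48 → $492,600; Delacroix 378,956.52 → $379,000.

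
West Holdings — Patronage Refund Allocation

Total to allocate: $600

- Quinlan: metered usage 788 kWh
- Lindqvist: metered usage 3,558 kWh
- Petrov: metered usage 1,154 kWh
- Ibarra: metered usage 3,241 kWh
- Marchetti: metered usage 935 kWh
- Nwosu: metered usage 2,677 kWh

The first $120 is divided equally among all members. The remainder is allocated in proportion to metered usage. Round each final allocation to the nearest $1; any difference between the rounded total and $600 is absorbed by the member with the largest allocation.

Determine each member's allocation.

Quinlan: $51 · Lindqvist: $158 · Petrov: $65 · Ibarra: $146 · Marchetti: $56 · Nwosu: $124

First tranche $120 split equally: $20 each.
Remainder $480 by metered usage (total 12,353): Quinlan 30.62 → $31; Lindqvist 138.25 → $138; Petrov 44.84 → $45; Ibarra 125.94 → $126; Marchetti 36.33 → $36; Nwosu 104.02 → $104.
Totals: Quinlan $20 + $31 = $51; Lindqvist $20 + $138 = $158; Petrov $20 + $45 = $65; Ibarra $20 + $126 = $146; Marchetti $20 + $36 = $56; Nwosu $20 + $104 = $124.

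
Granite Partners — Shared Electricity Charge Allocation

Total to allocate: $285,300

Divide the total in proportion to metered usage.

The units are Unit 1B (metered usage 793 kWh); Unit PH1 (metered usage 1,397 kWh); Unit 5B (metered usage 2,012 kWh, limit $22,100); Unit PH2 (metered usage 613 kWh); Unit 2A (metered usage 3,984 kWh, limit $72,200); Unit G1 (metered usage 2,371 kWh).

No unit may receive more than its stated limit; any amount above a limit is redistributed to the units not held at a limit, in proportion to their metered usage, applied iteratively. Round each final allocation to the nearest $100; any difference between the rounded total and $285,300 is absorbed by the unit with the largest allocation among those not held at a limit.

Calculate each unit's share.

Unit 1B: $29,300 · Unit PH1: $51,600 · Unit 5B: $22,100 · Unit PH2: $22,600 · Unit 2A: $72,200 · Unit G1: $87,500

Combined metered usage = 11,170.
Unconstrained shares: Unit 1B 20,254.51; Unit PH1 35,681.66; Unit 5B 51,389.76; Unit PH2 15,657.02; Unit 2A 101,757.85; Unit G1 60,559.20.
Cap binds for Unit 5B ($22,100), Unit 2A ($72,200); remaining pool $191,000 reallocated over remaining metered usage 5,174.
Redistributed shares: Unit 1B 29,273.87 → $29,300; Unit PH1 51,570.74 → $51,600; Unit PH2 22,629.11 → $22,600; Unit G1 87,526.29 → $87,500.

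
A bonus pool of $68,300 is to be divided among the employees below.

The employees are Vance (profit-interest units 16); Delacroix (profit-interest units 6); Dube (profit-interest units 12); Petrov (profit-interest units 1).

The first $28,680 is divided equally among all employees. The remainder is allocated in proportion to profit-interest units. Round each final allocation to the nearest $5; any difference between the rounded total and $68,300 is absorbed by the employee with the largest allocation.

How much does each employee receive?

Equal tier: $28,680 ÷ 4 = $7,170 apiece.
Remainder $39,620 by profit-interest units (total 35): Vance 18,112.00 → $18,110; Delacroix 6,792.00 → $6,790; Dube 13,584.00 → $13,585; Petrov 1,132.00 → $1,130.
Rounding difference +$5 on remainder applied to Vance.
Totals: Vance $7,170 + $18,115 = $25,285; Delacroix $7,170 + $6,790 = $13,960; Dube $7,170 + $13,585 = $20,755; Petrov $7,170 + $1,130 = $8,300.

Vance: $25,285; Delacroix: $13,960; Dube: $20,755; Petrov: $8,300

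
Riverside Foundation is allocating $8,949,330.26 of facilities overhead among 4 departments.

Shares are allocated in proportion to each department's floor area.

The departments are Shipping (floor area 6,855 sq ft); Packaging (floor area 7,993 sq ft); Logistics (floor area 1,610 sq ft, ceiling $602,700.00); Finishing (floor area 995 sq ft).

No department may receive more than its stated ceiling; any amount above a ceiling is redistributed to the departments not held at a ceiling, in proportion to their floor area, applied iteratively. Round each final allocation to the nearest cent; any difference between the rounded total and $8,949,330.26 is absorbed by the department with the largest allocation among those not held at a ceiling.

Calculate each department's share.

Combined floor area = 17,453.
Proportional shares (ignoring caps): Shipping 3,515,020.8521; Packaging 4,098,550.2073; Logistics 825,555.5904; Finishing 510,203.6102.
Capped: Logistics ($602,700.00); balance $8,346,630.26 reallocated over remaining floor area 15,843.
Remaining shares: Shipping 3,611,446.7230 → $3,611,446.72; Packaging 4,210,983.7574 → $4,210,983.76; Finishing 524,199.7796 → $524,199.78.

Shipping: $3,611,446.72; Packaging: $4,210,983.76; Logistics: $602,700.00; Finishing: $524,199.78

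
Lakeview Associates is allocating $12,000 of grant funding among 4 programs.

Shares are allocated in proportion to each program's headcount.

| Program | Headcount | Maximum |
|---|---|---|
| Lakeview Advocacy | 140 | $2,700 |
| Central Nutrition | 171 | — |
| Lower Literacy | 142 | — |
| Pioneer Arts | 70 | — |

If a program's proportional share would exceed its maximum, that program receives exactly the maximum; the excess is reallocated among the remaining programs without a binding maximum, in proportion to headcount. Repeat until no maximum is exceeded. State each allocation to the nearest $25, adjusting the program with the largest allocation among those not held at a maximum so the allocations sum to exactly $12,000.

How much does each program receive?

Lakeview Advocacy: $2,700; Central Nutrition: $4,150; Lower Literacy: $3,450; Pioneer Arts: $1,700

Sum of headcount: 523.
Unconstrained shares: Lakeview Advocacy 3,212.24; Central Nutrition 3,923.52; Lower Literacy 3,258.13; Pioneer Arts 1,606.12.
Held at cap: Lakeview Advocacy ($2,700); remaining pool $9,300 reallocated over remaining headcount 383.
Remaining shares: Central Nutrition 4,152.22 → $4,150; Lower Literacy 3,448.04 → $3,450; Pioneer Arts 1,699.74 → $1,700.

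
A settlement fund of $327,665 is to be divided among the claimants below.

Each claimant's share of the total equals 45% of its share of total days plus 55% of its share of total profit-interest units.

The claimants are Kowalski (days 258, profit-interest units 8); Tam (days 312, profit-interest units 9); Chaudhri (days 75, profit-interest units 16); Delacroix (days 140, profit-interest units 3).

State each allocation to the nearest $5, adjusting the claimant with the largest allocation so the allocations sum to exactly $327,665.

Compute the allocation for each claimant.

Kowalski: $88,510 · Tam: $103,655 · Chaudhri: $94,185 · Delacroix: $41,315

Totals — days 785, profit-interest units 36.
Blended shares (45% days + 55% profit-interest units): Kowalski 0.2701; Tam 0.3164; Chaudhri 0.2874; Delacroix 0.1261.
Raw shares: Kowalski 88,508.97; Tam 103,657.97; Chaudhri 94,183.40; Delacroix 41,314.66.
After rounding ($5): Kowalski $88,510; Tam $103,660; Chaudhri $94,185; Delacroix $41,315. Sum = $327,670.
Difference $327,665 − $327,670 = −$5 applied to largest allocation (Tam): Tam becomes $103,655.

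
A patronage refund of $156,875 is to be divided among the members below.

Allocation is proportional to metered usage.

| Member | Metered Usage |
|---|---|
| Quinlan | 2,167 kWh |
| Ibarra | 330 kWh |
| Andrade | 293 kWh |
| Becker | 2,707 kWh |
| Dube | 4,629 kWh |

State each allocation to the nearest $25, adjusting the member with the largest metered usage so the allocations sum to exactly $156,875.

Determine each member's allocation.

Total metered usage = 10,126.
Proportional shares: Quinlan 2,167/10,126 × $156,875 = 33,571.81; Ibarra 330/10,126 × $156,875 = 5,112.46; Andrade 293/10,126 × $156,875 = 4,539.24; Becker 2,707/10,126 × $156,875 = 41,937.65; Dube 4,629/10,126 × $156,875 = 71,713.84.
At nearest $25: Quinlan $33,575; Ibarra $5,100; Andrade $4,550; Becker $41,950; Dube $71,725. Sum = $156,900.
Difference $156,875 − $156,900 = −$25 applied to largest metered usage (Dube): Dube becomes $71,700.

Quinlan: $33,575; Ibarra: $5,100; Andrade: $4,550; Becker: $41,950; Dube: $71,700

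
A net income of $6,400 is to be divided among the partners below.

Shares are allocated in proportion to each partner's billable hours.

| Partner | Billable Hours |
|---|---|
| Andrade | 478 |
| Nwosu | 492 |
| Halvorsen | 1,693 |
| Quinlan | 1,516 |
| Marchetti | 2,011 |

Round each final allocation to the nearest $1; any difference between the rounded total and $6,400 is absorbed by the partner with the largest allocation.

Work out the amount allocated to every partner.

Andrade: $494 | Nwosu: $509 | Halvorsen: $1,750 | Quinlan: $1,567 | Marchetti: $2,080

Combined billable hours = 6,190.
Raw shares: Andrade 478/6,190 × $6,400 = 494.22; Nwosu 492/6,190 × $6,400 = 508.69; Halvorsen 1,693/6,190 × $6,400 = 1,750.44; Quinlan 1,516/6,190 × $6,400 = 1,567.43; Marchetti 2,011/6,190 × $6,400 = 2,079.22.
Rounded to nearest $1: Andrade $494; Nwosu $509; Halvorsen $1,750; Quinlan $1,567; Marchetti $2,079. Sum = $6,399.
Difference $6,400 − $6,399 = +$1 applied to largest allocation (Marchetti): Marchetti becomes $2,080.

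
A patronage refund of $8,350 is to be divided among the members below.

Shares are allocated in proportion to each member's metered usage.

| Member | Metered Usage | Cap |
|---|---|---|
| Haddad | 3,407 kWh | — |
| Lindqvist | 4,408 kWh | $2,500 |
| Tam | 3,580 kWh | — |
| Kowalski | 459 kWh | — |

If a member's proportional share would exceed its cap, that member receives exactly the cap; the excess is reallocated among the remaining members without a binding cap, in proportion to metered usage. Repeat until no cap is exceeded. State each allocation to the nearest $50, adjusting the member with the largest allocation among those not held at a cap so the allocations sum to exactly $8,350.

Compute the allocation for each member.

Sum of metered usage: 11,854.
Unconstrained shares: Haddad 2,399.90; Lindqvist 3,105.01; Tam 2,521.76; Kowalski 323.32.
Cap binds for Lindqvist ($2,500); residual $5,850 reallocated over remaining metered usage 7,446.
Redistributed shares: Haddad 2,676.73 → $2,700; Tam 2,812.65 → $2,800; Kowalski 360.62 → $350.

Haddad: $2,700; Lindqvist: $2,500; Tam: $2,800; Kowalski: $350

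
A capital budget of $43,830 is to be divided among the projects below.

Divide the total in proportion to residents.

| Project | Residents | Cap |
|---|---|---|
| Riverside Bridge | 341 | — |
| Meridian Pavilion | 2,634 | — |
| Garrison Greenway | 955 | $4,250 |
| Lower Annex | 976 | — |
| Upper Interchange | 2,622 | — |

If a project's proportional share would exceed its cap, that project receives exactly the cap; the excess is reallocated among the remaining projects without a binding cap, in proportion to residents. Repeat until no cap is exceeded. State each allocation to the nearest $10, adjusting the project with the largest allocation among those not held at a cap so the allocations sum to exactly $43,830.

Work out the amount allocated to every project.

Sum of residents: 7,528.
Pro-rata shares before constraints: Riverside Bridge 1,985.39; Meridian Pavilion 15,335.84; Garrison Greenway 5,560.26; Lower Annex 5,682.53; Upper Interchange 15,265.98.
Cap binds for Garrison Greenway ($4,250); residual $39,580 reallocated over remaining residents 6,573.
Remaining shares: Riverside Bridge 2,053.37 → $2,050; Meridian Pavilion 15,860.90 → $15,860; Lower Annex 5,877.09 → $5,880; Upper Interchange 15,788.64 → $15,790.

Riverside Bridge: $2,050 · Meridian Pavilion: $15,860 · Garrison Greenway: $4,250 · Lower Annex: $5,880 · Upper Interchange: $15,790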